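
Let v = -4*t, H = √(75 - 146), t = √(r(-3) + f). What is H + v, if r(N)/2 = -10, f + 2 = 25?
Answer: -4*√3 + I*√71 ≈ -6.9282 + 8.4261*I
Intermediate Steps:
f = 23 (f = -2 + 25 = 23)
r(N) = -20 (r(N) = 2*(-10) = -20)
t = √3 (t = √(-20 + 23) = √3 ≈ 1.7320)
H = I*√71 (H = √(-71) = I*√71 ≈ 8.4261*I)
v = -4*√3 ≈ -6.9282
H + v = I*√71 - 4*√3 = -4*√3 + I*√71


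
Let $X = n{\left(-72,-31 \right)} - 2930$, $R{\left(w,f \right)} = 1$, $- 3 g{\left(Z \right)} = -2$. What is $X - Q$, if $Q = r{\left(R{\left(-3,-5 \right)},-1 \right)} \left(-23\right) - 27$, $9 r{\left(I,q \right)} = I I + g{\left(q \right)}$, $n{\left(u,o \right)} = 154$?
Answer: $- \frac{74108}{27} \approx -2744.7$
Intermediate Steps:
$g{\left(Z \right)} = \frac{2}{3}$ ($g{\left(Z \right)} = \left(- \frac{1}{3}\right) \left(-2\right) = \frac{2}{3}$)
$r{\left(I,q \right)} = \frac{2}{27} + \frac{I^{2}}{9}$ ($r{\left(I,q \right)} = \frac{I I + \frac{2}{3}}{9} = \frac{I^{2} + \frac{2}{3}}{9} = \frac{\frac{2}{3} + I^{2}}{9} = \frac{2}{27} + \frac{I^{2}}{9}$)
$X = -2776$ ($X = 154 - 2930 = -2776$)
$Q = - \frac{844}{27}$ ($Q = \left(\frac{2}{27} + \frac{1^{2}}{9}\right) \left(-23\right) - 27 = \left(\frac{2}{27} + \frac{1}{9} \cdot 1\right) \left(-23\right) - 27 = \left(\frac{2}{27} + \frac{1}{9}\right) \left(-23\right) - 27 = \frac{5}{27} \left(-23\right) - 27 = - \frac{115}{27} - 27 = - \frac{844}{27} \approx -31.259$)
$X - Q = -2776 - - \frac{844}{27} = -2776 + \frac{844}{27} = - \frac{74108}{27}$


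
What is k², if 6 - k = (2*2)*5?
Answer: 196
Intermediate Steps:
k = -14 (k = 6 - 2*2*5 = 6 - 4*5 = 6 - 1*20 = 6 - 20 = -14)
k² = (-14)² = 196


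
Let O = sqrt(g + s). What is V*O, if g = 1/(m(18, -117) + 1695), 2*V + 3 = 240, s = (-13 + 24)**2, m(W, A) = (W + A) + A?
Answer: 158*sqrt(16542615)/493 ≈ 1303.5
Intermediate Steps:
m(W, A) = W + 2*A (m(W, A) = (A + W) + A = W + 2*A)
s = 121 (s = 11**2 = 121)
V = 237/2 (V = -3/2 + (1/2)*240 = -3/2 + 120 = 237/2 ≈ 118.50)
g = 1/1479 (g = 1/((18 + 2*(-117)) + 1695) = 1/((18 - 234) + 1695) = 1/(-216 + 1695) = 1/1479 ≈ 0.00067613)
O = 4*sqrt(16542615)/1479 (O = sqrt(1/1479 + 121) = sqrt(178960/1479) = 4*sqrt(16542615)/1479 ≈ 11.000)
V*O = 237*(4*sqrt(16542615)/1479)/2 = 158*sqrt(16542615)/493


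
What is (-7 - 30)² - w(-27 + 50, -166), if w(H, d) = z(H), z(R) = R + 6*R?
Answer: 1208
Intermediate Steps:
z(R) = 7*R
w(H, d) = 7*H
(-7 - 30)² - w(-27 + 50, -166) = (-7 - 30)² - 7*(-27 + 50) = (-37)² - 7*23 = 1369 - 1*161 = 1369 - 161 = 1208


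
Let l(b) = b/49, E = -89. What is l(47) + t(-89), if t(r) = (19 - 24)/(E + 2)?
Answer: 4334/4263 ≈ 1.0167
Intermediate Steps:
l(b) = b/49 (l(b) = b*(1/49) = b/49)
t(r) = 5/87 (t(r) = (19 - 24)/(-89 + 2) = -5/(-87) = -5*(-1/87) = 5/87)
l(47) + t(-89) = (1/49)*47 + 5/87 = 47/49 + 5/87 = 4334/4263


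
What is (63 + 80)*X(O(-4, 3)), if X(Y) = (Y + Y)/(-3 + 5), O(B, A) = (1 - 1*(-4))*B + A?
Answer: -2431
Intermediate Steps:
O(B, A) = A + 5*B (O(B, A) = (1 + 4)*B + A = 5*B + A = A + 5*B)
X(Y) = Y (X(Y) = (2*Y)/2 = (2*Y)*(1/2) = Y)
(63 + 80)*X(O(-4, 3)) = (63 + 80)*(3 + 5*(-4)) = 143*(3 - 20) = 143*(-17) = -2431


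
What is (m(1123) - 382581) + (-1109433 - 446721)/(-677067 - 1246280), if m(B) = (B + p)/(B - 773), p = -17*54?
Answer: -51508333514483/134634290 ≈ -3.8258e+5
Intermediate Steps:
p = -918
m(B) = (-918 + B)/(-773 + B) (m(B) = (B - 918)/(B - 773) = (-918 + B)/(-773 + B))
(m(1123) - 382581) + (-1109433 - 446721)/(-677067 - 1246280) = ((-918 + 1123)/(-773 + 1123) - 382581) + (-1109433 - 446721)/(-677067 - 1246280) = (205/350 - 382581) - 1556154/(-1923347) = ((1/350)*205 - 382581) - 1556154*(-1/1923347) = (41/70 - 382581) + 1556154/1923347 = -26780629/70 + 1556154/1923347 = -51508333514483/134634290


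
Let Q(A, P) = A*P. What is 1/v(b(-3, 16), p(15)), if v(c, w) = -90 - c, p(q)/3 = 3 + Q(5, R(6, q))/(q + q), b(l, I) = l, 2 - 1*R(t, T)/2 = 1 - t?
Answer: -1/87 ≈ -0.011494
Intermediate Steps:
R(t, T) = 2 + 2*t (R(t, T) = 4 - 2*(1 - t) = 4 + (-2 + 2*t) = 2 + 2*t)
p(q) = 9 + 105/q (p(q) = 3*(3 + (5*(2 + 2*6))/(q + q)) = 3*(3 + (5*(2 + 12))/((2*q))) = 3*(3 + (5*14)*(1/(2*q))) = 3*(3 + 70*(1/(2*q))) = 3*(3 + 35/q) = 9 + 105/q)
1/v(b(-3, 16), p(15)) = 1/(-90 - 1*(-3)) = 1/(-90 + 3) = 1/(-87) = -1/87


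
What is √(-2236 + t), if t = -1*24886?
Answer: I*√27122 ≈ 164.69*I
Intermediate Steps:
t = -24886
√(-2236 + t) = √(-2236 - 24886) = √(-27122) = I*√27122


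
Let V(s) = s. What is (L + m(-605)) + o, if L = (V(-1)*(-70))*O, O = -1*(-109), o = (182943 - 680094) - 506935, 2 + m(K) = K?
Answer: -997063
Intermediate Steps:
m(K) = -2 + K
o = -1004086 (o = -497151 - 506935 = -1004086)
O = 109
L = 7630 (L = -1*(-70)*109 = 70*109 = 7630)
(L + m(-605)) + o = (7630 + (-2 - 605)) - 1004086 = (7630 - 607) - 1004086 = 7023 - 1004086 = -997063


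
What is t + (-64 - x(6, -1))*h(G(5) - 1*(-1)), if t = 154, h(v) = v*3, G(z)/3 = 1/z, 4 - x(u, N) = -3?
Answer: -934/5 ≈ -186.80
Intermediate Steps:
x(u, N) = 7 (x(u, N) = 4 - 1*(-3) = 4 + 3 = 7)
G(z) = 3/z
h(v) = 3*v
t + (-64 - x(6, -1))*h(G(5) - 1*(-1)) = 154 + (-64 - 1*7)*(3*(3/5 - 1*(-1))) = 154 + (-64 - 7)*(3*(3*(⅕) + 1)) = 154 - 213*(⅗ + 1) = 154 - 213*8/5 = 154 - 71*24/5 = 154 - 1704/5 = -934/5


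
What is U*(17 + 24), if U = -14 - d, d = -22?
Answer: 328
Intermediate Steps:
U = 8 (U = -14 - 1*(-22) = -14 + 22 = 8)
U*(17 + 24) = 8*(17 + 24) = 8*41 = 328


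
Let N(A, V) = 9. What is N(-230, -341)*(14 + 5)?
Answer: 171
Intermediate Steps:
N(-230, -341)*(14 + 5) = 9*(14 + 5) = 9*19 = 171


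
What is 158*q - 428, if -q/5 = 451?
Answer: -356718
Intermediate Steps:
q = -2255 (q = -5*451 = -2255)
158*q - 428 = 158*(-2255) - 428 = -356290 - 428 = -356718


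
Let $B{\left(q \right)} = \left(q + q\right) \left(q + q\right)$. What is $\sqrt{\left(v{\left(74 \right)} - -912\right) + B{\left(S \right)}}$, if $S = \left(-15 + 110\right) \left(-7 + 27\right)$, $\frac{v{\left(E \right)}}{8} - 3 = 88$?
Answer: $2 \sqrt{3610410} \approx 3800.2$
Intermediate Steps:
$v{\left(E \right)} = 728$ ($v{\left(E \right)} = 24 + 8 \cdot 88 = 24 + 704 = 728$)
$S = 1900$ ($S = 95 \cdot 20 = 1900$)
$B{\left(q \right)} = 4 q^{2}$ ($B{\left(q \right)} = 2 q 2 q = 4 q^{2}$)
$\sqrt{\left(v{\left(74 \right)} - -912\right) + B{\left(S \right)}} = \sqrt{\left(728 - -912\right) + 4 \cdot 1900^{2}} = \sqrt{\left(728 + 912\right) + 4 \cdot 3610000} = \sqrt{1640 + 14440000} = \sqrt{14441640} = 2 \sqrt{3610410}$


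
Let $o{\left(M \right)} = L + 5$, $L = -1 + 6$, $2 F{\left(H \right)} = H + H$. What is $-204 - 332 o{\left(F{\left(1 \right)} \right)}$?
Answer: $-3524$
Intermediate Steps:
$F{\left(H \right)} = H$ ($F{\left(H \right)} = \frac{H + H}{2} = \frac{2 H}{2} = H$)
$L = 5$
$o{\left(M \right)} = 10$ ($o{\left(M \right)} = 5 + 5 = 10$)
$-204 - 332 o{\left(F{\left(1 \right)} \right)} = -204 - 3320 = -3524$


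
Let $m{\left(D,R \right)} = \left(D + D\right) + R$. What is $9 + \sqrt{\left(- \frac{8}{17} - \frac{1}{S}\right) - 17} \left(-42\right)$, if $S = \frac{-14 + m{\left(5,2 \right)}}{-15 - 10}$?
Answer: $9 - \frac{21 i \sqrt{34646}}{17} \approx 9.0 - 229.93 i$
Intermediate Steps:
$m{\left(D,R \right)} = R + 2 D$ ($m{\left(D,R \right)} = 2 D + R = R + 2 D$)
$S = \frac{2}{25}$ ($S = \frac{-14 + \left(2 + 2 \cdot 5\right)}{-15 - 10} = \frac{-14 + \left(2 + 10\right)}{-25} = \left(-14 + 12\right) \left(- \frac{1}{25}\right) = \left(-2\right) \left(- \frac{1}{25}\right) = \frac{2}{25} \approx 0.08$)
$9 + \sqrt{\left(- \frac{8}{17} - \frac{1}{S}\right) - 17} \left(-42\right) = 9 + \sqrt{\left(- \frac{8}{17} - \frac{1}{\frac{2}{25}}\right) - 17} \left(-42\right) = 9 + \sqrt{\left(\left(-8\right) \frac{1}{17} - \frac{25}{2}\right) - 17} \left(-42\right) = 9 + \sqrt{\left(- \frac{8}{17} - \frac{25}{2}\right) - 17} \left(-42\right) = 9 + \sqrt{- \frac{441}{34} - 17} \left(-42\right) = 9 + \sqrt{- \frac{1019}{34}} \left(-42\right) = 9 + \frac{i \sqrt{34646}}{34} \left(-42\right) = 9 - \frac{21 i \sqrt{34646}}{17}$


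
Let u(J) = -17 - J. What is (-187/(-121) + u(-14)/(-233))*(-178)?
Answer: -710932/2563 ≈ -277.38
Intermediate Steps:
(-187/(-121) + u(-14)/(-233))*(-178) = (-187/(-121) + (-17 - 1*(-14))/(-233))*(-178) = (-187*(-1/121) + (-17 + 14)*(-1/233))*(-178) = (17/11 - 3*(-1/233))*(-178) = (17/11 + 3/233)*(-178) = (3994/2563)*(-178) = -710932/2563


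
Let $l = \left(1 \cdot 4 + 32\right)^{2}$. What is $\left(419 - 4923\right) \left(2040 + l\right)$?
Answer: $-15025344$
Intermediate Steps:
$l = 1296$ ($l = \left(4 + 32\right)^{2} = 36^{2} = 1296$)
$\left(419 - 4923\right) \left(2040 + l\right) = \left(419 - 4923\right) \left(2040 + 1296\right) = \left(-4504\right) 3336 = -15025344$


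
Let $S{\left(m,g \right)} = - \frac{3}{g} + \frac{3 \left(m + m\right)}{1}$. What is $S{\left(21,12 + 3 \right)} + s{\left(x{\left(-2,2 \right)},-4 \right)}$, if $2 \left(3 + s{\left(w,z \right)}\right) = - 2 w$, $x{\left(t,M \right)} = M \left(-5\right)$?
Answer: $\frac{664}{5} \approx 132.8$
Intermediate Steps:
$x{\left(t,M \right)} = - 5 M$
$s{\left(w,z \right)} = -3 - w$ ($s{\left(w,z \right)} = -3 + \frac{\left(-2\right) w}{2} = -3 - w$)
$S{\left(m,g \right)} = - \frac{3}{g} + 6 m$ ($S{\left(m,g \right)} = - \frac{3}{g} + 3 \cdot 2 m 1 = - \frac{3}{g} + 6 m 1 = - \frac{3}{g} + 6 m$)
$S{\left(21,12 + 3 \right)} + s{\left(x{\left(-2,2 \right)},-4 \right)} = \left(- \frac{3}{12 + 3} + 6 \cdot 21\right) - \left(3 - 10\right) = \left(- \frac{3}{15} + 126\right) - -7 = \left(\left(-3\right) \frac{1}{15} + 126\right) + \left(-3 + 10\right) = \left(- \frac{1}{5} + 126\right) + 7 = \frac{629}{5} + 7 = \frac{664}{5}$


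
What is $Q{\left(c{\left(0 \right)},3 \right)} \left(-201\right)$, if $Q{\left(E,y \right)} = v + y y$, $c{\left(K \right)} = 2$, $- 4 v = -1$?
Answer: $- \frac{7437}{4} \approx -1859.3$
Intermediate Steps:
$v = \frac{1}{4}$ ($v = \left(- \frac{1}{4}\right) \left(-1\right) = \frac{1}{4} \approx 0.25$)
$Q{\left(E,y \right)} = \frac{1}{4} + y^{2}$ ($Q{\left(E,y \right)} = \frac{1}{4} + y y = \frac{1}{4} + y^{2}$)
$Q{\left(c{\left(0 \right)},3 \right)} \left(-201\right) = \left(\frac{1}{4} + 3^{2}\right) \left(-201\right) = \left(\frac{1}{4} + 9\right) \left(-201\right) = \frac{37}{4} \left(-201\right) = - \frac{7437}{4}$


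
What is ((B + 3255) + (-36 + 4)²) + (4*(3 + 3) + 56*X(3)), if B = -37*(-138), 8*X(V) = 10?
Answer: 9479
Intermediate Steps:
X(V) = 5/4 (X(V) = (⅛)*10 = 5/4)
B = 5106
((B + 3255) + (-36 + 4)²) + (4*(3 + 3) + 56*X(3)) = ((5106 + 3255) + (-36 + 4)²) + (4*(3 + 3) + 56*(5/4)) = (8361 + (-32)²) + (4*6 + 70) = (8361 + 1024) + (24 + 70) = 9385 + 94 = 9479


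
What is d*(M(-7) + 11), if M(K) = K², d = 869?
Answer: 52140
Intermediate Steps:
d*(M(-7) + 11) = 869*((-7)² + 11) = 869*(49 + 11) = 869*60 = 52140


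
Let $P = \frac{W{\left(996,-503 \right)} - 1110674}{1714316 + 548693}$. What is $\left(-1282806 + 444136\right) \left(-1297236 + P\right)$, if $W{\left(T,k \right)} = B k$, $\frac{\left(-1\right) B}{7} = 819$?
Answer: $\frac{351720821967561190}{323287} \approx 1.088 \cdot 10^{12}$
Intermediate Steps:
$B = -5733$ ($B = \left(-7\right) 819 = -5733$)
$W{\left(T,k \right)} = - 5733 k$
$P = \frac{1773025}{2263009}$ ($P = \frac{\left(-5733\right) \left(-503\right) - 1110674}{1714316 + 548693} = \frac{2883699 - 1110674}{2263009} = 1773025 \cdot \frac{1}{2263009} = \frac{1773025}{2263009} \approx 0.78348$)
$\left(-1282806 + 444136\right) \left(-1297236 + P\right) = \left(-1282806 + 444136\right) \left(-1297236 + \frac{1773025}{2263009}\right) = \left(-838670\right) \left(- \frac{2935654970099}{2263009}\right) = \frac{351720821967561190}{323287}$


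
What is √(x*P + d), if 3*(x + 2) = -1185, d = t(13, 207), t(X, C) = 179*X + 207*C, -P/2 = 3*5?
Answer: √57086 ≈ 238.93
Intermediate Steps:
P = -30 (P = -6*5 = -2*15 = -30)
d = 45176 (d = 179*13 + 207*207 = 2327 + 42849 = 45176)
x = -397 (x = -2 + (⅓)*(-1185) = -2 - 395 = -397)
√(x*P + d) = √(-397*(-30) + 45176) = √(11910 + 45176) = √57086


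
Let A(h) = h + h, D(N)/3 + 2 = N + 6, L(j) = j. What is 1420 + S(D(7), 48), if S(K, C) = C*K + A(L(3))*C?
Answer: 3292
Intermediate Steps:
D(N) = 12 + 3*N (D(N) = -6 + 3*(N + 6) = -6 + 3*(6 + N) = -6 + (18 + 3*N) = 12 + 3*N)
A(h) = 2*h
S(K, C) = 6*C + C*K (S(K, C) = C*K + (2*3)*C = C*K + 6*C = 6*C + C*K)
1420 + S(D(7), 48) = 1420 + 48*(6 + (12 + 3*7)) = 1420 + 48*(6 + (12 + 21)) = 1420 + 48*(6 + 33) = 1420 + 48*39 = 1420 + 1872 = 3292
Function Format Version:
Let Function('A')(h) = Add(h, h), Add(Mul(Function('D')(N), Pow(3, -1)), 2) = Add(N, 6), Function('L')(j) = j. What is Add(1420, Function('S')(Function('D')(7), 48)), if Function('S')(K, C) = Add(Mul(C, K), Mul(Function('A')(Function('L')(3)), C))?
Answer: 3292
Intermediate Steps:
Function('D')(N) = Add(12, Mul(3, N)) (Function('D')(N) = Add(-6, Mul(3, Add(N, 6))) = Add(-6, Mul(3, Add(6, N))) = Add(-6, Add(18, Mul(3, N))) = Add(12, Mul(3, N)))
Function('A')(h) = Mul(2, h)
Function('S')(K, C) = Add(Mul(6, C), Mul(C, K)) (Function('S')(K, C) = Add(Mul(C, K), Mul(Mul(2, 3), C)) = Add(Mul(C, K), Mul(6, C)) = Add(Mul(6, C), Mul(C, K)))
Add(1420, Function('S')(Function('D')(7), 48)) = Add(1420, Mul(48, Add(6, Add(12, Mul(3, 7))))) = Add(1420, Mul(48, Add(6, Add(12, 21)))) = Add(1420, Mul(48, Add(6, 33))) = Add(1420, Mul(48, 39)) = Add(1420, 1872) = 3292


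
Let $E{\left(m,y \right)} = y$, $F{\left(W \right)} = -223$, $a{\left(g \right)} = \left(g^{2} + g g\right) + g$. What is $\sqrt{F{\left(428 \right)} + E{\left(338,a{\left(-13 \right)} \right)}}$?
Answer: $\sqrt{102} \approx 10.1$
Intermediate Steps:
$a{\left(g \right)} = g + 2 g^{2}$ ($a{\left(g \right)} = \left(g^{2} + g^{2}\right) + g = 2 g^{2} + g = g + 2 g^{2}$)
$\sqrt{F{\left(428 \right)} + E{\left(338,a{\left(-13 \right)} \right)}} = \sqrt{-223 - 13 \left(1 + 2 \left(-13\right)\right)} = \sqrt{-223 - 13 \left(1 - 26\right)} = \sqrt{-223 - -325} = \sqrt{-223 + 325} = \sqrt{102}$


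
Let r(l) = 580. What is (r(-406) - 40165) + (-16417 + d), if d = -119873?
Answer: -175875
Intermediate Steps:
(r(-406) - 40165) + (-16417 + d) = (580 - 40165) + (-16417 - 119873) = -39585 - 136290 = -175875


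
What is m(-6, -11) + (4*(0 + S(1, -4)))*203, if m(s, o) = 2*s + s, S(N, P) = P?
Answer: -3266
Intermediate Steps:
m(s, o) = 3*s
m(-6, -11) + (4*(0 + S(1, -4)))*203 = 3*(-6) + (4*(0 - 4))*203 = -18 + (4*(-4))*203 = -18 - 16*203 = -18 - 3248 = -3266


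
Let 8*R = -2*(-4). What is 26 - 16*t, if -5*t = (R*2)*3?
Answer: 226/5 ≈ 45.200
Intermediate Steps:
R = 1 (R = (-2*(-4))/8 = (1/8)*8 = 1)
t = -6/5 (t = -1*2*3/5 = -2*3/5 = -1/5*6 = -6/5 ≈ -1.2000)
26 - 16*t = 26 - 16*(-6/5) = 26 + 96/5 = 226/5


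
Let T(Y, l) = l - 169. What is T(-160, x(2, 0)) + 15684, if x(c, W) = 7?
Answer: 15522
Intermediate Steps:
T(Y, l) = -169 + l
T(-160, x(2, 0)) + 15684 = (-169 + 7) + 15684 = -162 + 15684 = 15522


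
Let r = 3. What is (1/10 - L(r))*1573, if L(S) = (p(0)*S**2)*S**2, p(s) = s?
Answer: 1573/10 ≈ 157.30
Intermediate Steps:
L(S) = 0 (L(S) = (0*S**2)*S**2 = 0*S**2 = 0)
(1/10 - L(r))*1573 = (1/10 - 1*0)*1573 = (1/10 + 0)*1573 = (1/10)*1573 = 1573/10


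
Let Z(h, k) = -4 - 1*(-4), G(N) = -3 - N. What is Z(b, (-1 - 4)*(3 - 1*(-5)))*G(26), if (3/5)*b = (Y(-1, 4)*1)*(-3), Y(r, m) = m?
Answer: 0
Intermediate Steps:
b = -20 (b = 5*((4*1)*(-3))/3 = 5*(4*(-3))/3 = (5/3)*(-12) = -20)
Z(h, k) = 0 (Z(h, k) = -4 + 4 = 0)
Z(b, (-1 - 4)*(3 - 1*(-5)))*G(26) = 0*(-3 - 1*26) = 0*(-3 - 26) = 0*(-29) = 0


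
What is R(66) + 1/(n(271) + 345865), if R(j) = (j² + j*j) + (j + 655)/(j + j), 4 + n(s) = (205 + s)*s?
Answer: 546420324317/62681124 ≈ 8717.5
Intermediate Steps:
n(s) = -4 + s*(205 + s) (n(s) = -4 + (205 + s)*s = -4 + s*(205 + s))
R(j) = 2*j² + (655 + j)/(2*j) (R(j) = (j² + j²) + (655 + j)/((2*j)) = 2*j² + (655 + j)*(1/(2*j)) = 2*j² + (655 + j)/(2*j))
R(66) + 1/(n(271) + 345865) = (½)*(655 + 66 + 4*66³)/66 + 1/((-4 + 271² + 205*271) + 345865) = (½)*(1/66)*(655 + 66 + 4*287496) + 1/((-4 + 73441 + 55555) + 345865) = (½)*(1/66)*(655 + 66 + 1149984) + 1/(128992 + 345865) = (½)*(1/66)*1150705 + 1/474857 = 1150705/132 + 1/474857 = 546420324317/62681124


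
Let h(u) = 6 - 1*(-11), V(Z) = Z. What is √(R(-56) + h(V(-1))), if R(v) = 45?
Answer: √62 ≈ 7.8740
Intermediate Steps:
h(u) = 17 (h(u) = 6 + 11 = 17)
√(R(-56) + h(V(-1))) = √(45 + 17) = √62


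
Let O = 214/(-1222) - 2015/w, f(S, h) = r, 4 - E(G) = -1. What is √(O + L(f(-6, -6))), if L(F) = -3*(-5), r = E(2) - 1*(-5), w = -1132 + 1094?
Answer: 27*√50174098/23218 ≈ 8.2372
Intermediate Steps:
w = -38
E(G) = 5 (E(G) = 4 - 1*(-1) = 4 + 1 = 5)
r = 10 (r = 5 - 1*(-5) = 5 + 5 = 10)
f(S, h) = 10
O = 1227099/23218 (O = 214/(-1222) - 2015/(-38) = 214*(-1/1222) - 2015*(-1/38) = -107/611 + 2015/38 = 1227099/23218 ≈ 52.851)
L(F) = 15
√(O + L(f(-6, -6))) = √(1227099/23218 + 15) = √(1575369/23218) = 27*√50174098/23218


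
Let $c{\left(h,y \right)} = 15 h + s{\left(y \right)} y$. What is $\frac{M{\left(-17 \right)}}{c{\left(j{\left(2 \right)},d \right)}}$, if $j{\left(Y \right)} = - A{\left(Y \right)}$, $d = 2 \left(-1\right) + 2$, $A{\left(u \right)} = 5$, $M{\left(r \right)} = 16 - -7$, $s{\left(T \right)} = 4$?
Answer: $- \frac{23}{75} \approx -0.30667$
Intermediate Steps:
$M{\left(r \right)} = 23$ ($M{\left(r \right)} = 16 + 7 = 23$)
$d = 0$ ($d = -2 + 2 = 0$)
$j{\left(Y \right)} = -5$ ($j{\left(Y \right)} = \left(-1\right) 5 = -5$)
$c{\left(h,y \right)} = 4 y + 15 h$ ($c{\left(h,y \right)} = 15 h + 4 y = 4 y + 15 h$)
$\frac{M{\left(-17 \right)}}{c{\left(j{\left(2 \right)},d \right)}} = \frac{23}{4 \cdot 0 + 15 \left(-5\right)} = \frac{23}{0 - 75} = \frac{23}{-75} = 23 \left(- \frac{1}{75}\right) = - \frac{23}{75}$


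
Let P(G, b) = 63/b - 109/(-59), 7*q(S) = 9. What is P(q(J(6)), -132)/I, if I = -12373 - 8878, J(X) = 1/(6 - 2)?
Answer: -3557/55167596 ≈ -6.4476e-5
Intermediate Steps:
J(X) = ¼ (J(X) = 1/4 = ¼)
q(S) = 9/7 (q(S) = (⅐)*9 = 9/7)
P(G, b) = 109/59 + 63/b (P(G, b) = 63/b - 109*(-1/59) = 63/b + 109/59 = 109/59 + 63/b)
I = -21251
P(q(J(6)), -132)/I = (109/59 + 63/(-132))/(-21251) = (109/59 + 63*(-1/132))*(-1/21251) = (109/59 - 21/44)*(-1/21251) = (3557/2596)*(-1/21251) = -3557/55167596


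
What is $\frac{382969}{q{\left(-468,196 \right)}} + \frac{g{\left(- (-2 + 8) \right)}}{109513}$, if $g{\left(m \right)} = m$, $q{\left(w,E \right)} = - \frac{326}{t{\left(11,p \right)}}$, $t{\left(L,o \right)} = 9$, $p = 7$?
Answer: $- \frac{377460758829}{35701238} \approx -10573.0$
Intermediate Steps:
$q{\left(w,E \right)} = - \frac{326}{9}$
$\frac{382969}{q{\left(-468,196 \right)}} + \frac{g{\left(- (-2 + 8) \right)}}{109513} = \frac{382969}{- \frac{326}{9}} + \frac{\left(-1\right) \left(-2 + 8\right)}{109513} = 382969 \left(- \frac{9}{326}\right) + \left(-1\right) 6 \cdot \frac{1}{109513} = - \frac{3446721}{326} - \frac{6}{109513} = - \frac{377460758829}{35701238}$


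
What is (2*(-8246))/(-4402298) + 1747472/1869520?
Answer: 241366394203/257193254905 ≈ 0.93846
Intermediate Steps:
(2*(-8246))/(-4402298) + 1747472/1869520 = -16492*(-1/4402298) + 1747472*(1/1869520) = 8246/2201149 + 109217/116845 = 241366394203/257193254905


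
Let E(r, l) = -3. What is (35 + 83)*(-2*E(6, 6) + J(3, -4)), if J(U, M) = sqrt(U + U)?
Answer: 708 + 118*sqrt(6) ≈ 997.04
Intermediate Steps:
J(U, M) = sqrt(2)*sqrt(U) (J(U, M) = sqrt(2*U) = sqrt(2)*sqrt(U))
(35 + 83)*(-2*E(6, 6) + J(3, -4)) = (35 + 83)*(-2*(-3) + sqrt(2)*sqrt(3)) = 118*(6 + sqrt(6)) = 708 + 118*sqrt(6)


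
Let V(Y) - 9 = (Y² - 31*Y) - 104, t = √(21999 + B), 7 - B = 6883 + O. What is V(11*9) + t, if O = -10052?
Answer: 6637 + 5*√1007 ≈ 6795.7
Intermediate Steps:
B = 3176 (B = 7 - (6883 - 10052) = 7 - 1*(-3169) = 7 + 3169 = 3176)
t = 5*√1007 (t = √(21999 + 3176) = √25175 = 5*√1007 ≈ 158.67)
V(Y) = -95 + Y² - 31*Y (V(Y) = 9 + ((Y² - 31*Y) - 104) = 9 + (-104 + Y² - 31*Y) = -95 + Y² - 31*Y)
V(11*9) + t = (-95 + (11*9)² - 341*9) + 5*√1007 = (-95 + 99² - 31*99) + 5*√1007 = (-95 + 9801 - 3069) + 5*√1007 = 6637 + 5*√1007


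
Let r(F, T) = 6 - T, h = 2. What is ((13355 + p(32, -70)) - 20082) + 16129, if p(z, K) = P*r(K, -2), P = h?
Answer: 9418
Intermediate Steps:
P = 2
p(z, K) = 16 (p(z, K) = 2*(6 - 1*(-2)) = 2*(6 + 2) = 2*8 = 16)
((13355 + p(32, -70)) - 20082) + 16129 = ((13355 + 16) - 20082) + 16129 = (13371 - 20082) + 16129 = -6711 + 16129 = 9418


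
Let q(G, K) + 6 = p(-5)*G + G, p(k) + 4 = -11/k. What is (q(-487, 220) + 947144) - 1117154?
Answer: -848132/5 ≈ -1.6963e+5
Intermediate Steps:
p(k) = -4 - 11/k
q(G, K) = -6 - 4*G/5 (q(G, K) = -6 + ((-4 - 11/(-5))*G + G) = -6 + ((-4 - 11*(-1/5))*G + G) = -6 + ((-4 + 11/5)*G + G) = -6 + (-9*G/5 + G) = -6 - 4*G/5)
(q(-487, 220) + 947144) - 1117154 = ((-6 - 4/5*(-487)) + 947144) - 1117154 = ((-6 + 1948/5) + 947144) - 1117154 = (1918/5 + 947144) - 1117154 = 4737638/5 - 1117154 = -848132/5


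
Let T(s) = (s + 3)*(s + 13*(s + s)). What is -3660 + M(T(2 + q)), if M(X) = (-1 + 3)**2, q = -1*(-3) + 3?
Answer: -3656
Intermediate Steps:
q = 6 (q = 3 + 3 = 6)
T(s) = 27*s*(3 + s) (T(s) = (3 + s)*(s + 13*(2*s)) = (3 + s)*(s + 26*s) = (3 + s)*(27*s) = 27*s*(3 + s))
M(X) = 4 (M(X) = 2**2 = 4)
-3660 + M(T(2 + q)) = -3660 + 4 = -3656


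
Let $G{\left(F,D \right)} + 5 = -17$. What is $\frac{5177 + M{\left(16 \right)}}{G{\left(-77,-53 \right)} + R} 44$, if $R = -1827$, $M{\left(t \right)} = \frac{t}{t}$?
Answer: $- \frac{227832}{1849} \approx -123.22$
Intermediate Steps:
$M{\left(t \right)} = 1$
$G{\left(F,D \right)} = -22$ ($G{\left(F,D \right)} = -5 - 17 = -22$)
$\frac{5177 + M{\left(16 \right)}}{G{\left(-77,-53 \right)} + R} 44 = \frac{5177 + 1}{-22 - 1827} \cdot 44 = \frac{5178}{-1849} \cdot 44 = 5178 \left(- \frac{1}{1849}\right) 44 = \left(- \frac{5178}{1849}\right) 44 = - \frac{227832}{1849}$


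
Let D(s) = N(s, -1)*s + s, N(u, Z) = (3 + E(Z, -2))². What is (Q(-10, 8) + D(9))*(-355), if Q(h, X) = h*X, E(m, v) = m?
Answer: 12425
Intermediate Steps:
N(u, Z) = (3 + Z)²
Q(h, X) = X*h
D(s) = 5*s (D(s) = (3 - 1)²*s + s = 2²*s + s = 4*s + s = 5*s)
(Q(-10, 8) + D(9))*(-355) = (8*(-10) + 5*9)*(-355) = (-80 + 45)*(-355) = -35*(-355) = 12425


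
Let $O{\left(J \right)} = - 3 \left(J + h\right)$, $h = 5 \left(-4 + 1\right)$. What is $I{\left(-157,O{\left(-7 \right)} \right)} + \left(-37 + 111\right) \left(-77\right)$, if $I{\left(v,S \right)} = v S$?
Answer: $-16060$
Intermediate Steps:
$h = -15$ ($h = 5 \left(-3\right) = -15$)
$O{\left(J \right)} = 45 - 3 J$ ($O{\left(J \right)} = - 3 \left(J - 15\right) = - 3 \left(-15 + J\right) = 45 - 3 J$)
$I{\left(v,S \right)} = S v$
$I{\left(-157,O{\left(-7 \right)} \right)} + \left(-37 + 111\right) \left(-77\right) = \left(45 - -21\right) \left(-157\right) + \left(-37 + 111\right) \left(-77\right) = \left(45 + 21\right) \left(-157\right) + 74 \left(-77\right) = 66 \left(-157\right) - 5698 = -10362 - 5698 = -16060$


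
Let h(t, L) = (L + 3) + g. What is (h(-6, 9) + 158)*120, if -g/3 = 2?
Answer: 19680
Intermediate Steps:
g = -6 (g = -3*2 = -6)
h(t, L) = -3 + L (h(t, L) = (L + 3) - 6 = (3 + L) - 6 = -3 + L)
(h(-6, 9) + 158)*120 = ((-3 + 9) + 158)*120 = (6 + 158)*120 = 164*120 = 19680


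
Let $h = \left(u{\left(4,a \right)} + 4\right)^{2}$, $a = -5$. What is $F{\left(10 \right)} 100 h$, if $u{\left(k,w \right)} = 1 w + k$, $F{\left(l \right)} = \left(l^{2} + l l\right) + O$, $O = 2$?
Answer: $181800$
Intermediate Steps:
$F{\left(l \right)} = 2 + 2 l^{2}$ ($F{\left(l \right)} = \left(l^{2} + l l\right) + 2 = \left(l^{2} + l^{2}\right) + 2 = 2 l^{2} + 2 = 2 + 2 l^{2}$)
$u{\left(k,w \right)} = k + w$ ($u{\left(k,w \right)} = w + k = k + w$)
$h = 9$ ($h = \left(\left(4 - 5\right) + 4\right)^{2} = \left(-1 + 4\right)^{2} = 3^{2} = 9$)
$F{\left(10 \right)} 100 h = \left(2 + 2 \cdot 10^{2}\right) 100 \cdot 9 = \left(2 + 2 \cdot 100\right) 100 \cdot 9 = \left(2 + 200\right) 100 \cdot 9 = 202 \cdot 100 \cdot 9 = 20200 \cdot 9 = 181800$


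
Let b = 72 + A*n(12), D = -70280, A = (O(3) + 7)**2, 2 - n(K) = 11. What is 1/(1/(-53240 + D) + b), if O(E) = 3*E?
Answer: -123520/275696641 ≈ -0.00044803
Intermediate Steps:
n(K) = -9 (n(K) = 2 - 1*11 = 2 - 11 = -9)
A = 256 (A = (3*3 + 7)**2 = (9 + 7)**2 = 16**2 = 256)
b = -2232 (b = 72 + 256*(-9) = 72 - 2304 = -2232)
1/(1/(-53240 + D) + b) = 1/(1/(-53240 - 70280) - 2232) = 1/(1/(-123520) - 2232) = 1/(-1/123520 - 2232) = 1/(-275696641/123520) = -123520/275696641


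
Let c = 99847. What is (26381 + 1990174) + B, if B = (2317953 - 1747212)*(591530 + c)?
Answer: 394599216912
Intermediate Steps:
B = 394597200357 (B = (2317953 - 1747212)*(591530 + 99847) = 570741*691377 = 394597200357)
(26381 + 1990174) + B = (26381 + 1990174) + 394597200357 = 2016555 + 394597200357 = 394599216912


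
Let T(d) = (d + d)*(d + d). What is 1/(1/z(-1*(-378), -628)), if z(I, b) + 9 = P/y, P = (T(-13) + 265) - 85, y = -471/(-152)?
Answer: 125873/471 ≈ 267.25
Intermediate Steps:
y = 471/152 (y = -471*(-1/152) = 471/152 ≈ 3.0987)
T(d) = 4*d**2 (T(d) = (2*d)*(2*d) = 4*d**2)
P = 856 (P = (4*(-13)**2 + 265) - 85 = (4*169 + 265) - 85 = (676 + 265) - 85 = 941 - 85 = 856)
z(I, b) = 125873/471 (z(I, b) = -9 + 856/(471/152) = -9 + 856*(152/471) = -9 + 130112/471 = 125873/471)
1/(1/z(-1*(-378), -628)) = 1/(1/(125873/471)) = 1/(471/125873) = 125873/471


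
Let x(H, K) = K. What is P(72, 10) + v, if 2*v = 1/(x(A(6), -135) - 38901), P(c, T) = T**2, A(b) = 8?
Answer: 7807199/78072 ≈ 100.00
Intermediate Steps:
v = -1/78072 (v = 1/(2*(-135 - 38901)) = (1/2)/(-39036) = (1/2)*(-1/39036) = -1/78072 ≈ -1.2809e-5)
P(72, 10) + v = 10**2 - 1/78072 = 100 - 1/78072 = 7807199/78072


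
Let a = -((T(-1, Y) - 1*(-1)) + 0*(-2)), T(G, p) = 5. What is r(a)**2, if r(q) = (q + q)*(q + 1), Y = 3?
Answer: 3600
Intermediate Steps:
a = -6 (a = -((5 - 1*(-1)) + 0*(-2)) = -((5 + 1) + 0) = -(6 + 0) = -1*6 = -6)
r(q) = 2*q*(1 + q) (r(q) = (2*q)*(1 + q) = 2*q*(1 + q))
r(a)**2 = (2*(-6)*(1 - 6))**2 = (2*(-6)*(-5))**2 = 60**2 = 3600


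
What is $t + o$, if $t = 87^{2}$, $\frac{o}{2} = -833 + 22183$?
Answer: $50269$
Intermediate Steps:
$o = 42700$ ($o = 2 \left(-833 + 22183\right) = 2 \cdot 21350 = 42700$)
$t = 7569$
$t + o = 7569 + 42700 = 50269$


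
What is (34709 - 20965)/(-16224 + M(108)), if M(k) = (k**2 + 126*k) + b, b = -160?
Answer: 1718/1111 ≈ 1.5464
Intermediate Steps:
M(k) = -160 + k**2 + 126*k (M(k) = (k**2 + 126*k) - 160 = -160 + k**2 + 126*k)
(34709 - 20965)/(-16224 + M(108)) = (34709 - 20965)/(-16224 + (-160 + 108**2 + 126*108)) = 13744/(-16224 + (-160 + 11664 + 13608)) = 13744/(-16224 + 25112) = 13744/8888 = 13744*(1/8888) = 1718/1111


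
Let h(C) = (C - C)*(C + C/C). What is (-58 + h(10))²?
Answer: 3364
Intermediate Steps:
h(C) = 0 (h(C) = 0*(C + 1) = 0*(1 + C) = 0)
(-58 + h(10))² = (-58 + 0)² = (-58)² = 3364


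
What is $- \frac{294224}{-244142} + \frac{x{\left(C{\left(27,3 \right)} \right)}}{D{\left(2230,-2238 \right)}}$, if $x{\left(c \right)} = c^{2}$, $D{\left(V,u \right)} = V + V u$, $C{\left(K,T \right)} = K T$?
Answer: $\frac{733068775289}{608952404210} \approx 1.2038$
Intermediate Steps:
$- \frac{294224}{-244142} + \frac{x{\left(C{\left(27,3 \right)} \right)}}{D{\left(2230,-2238 \right)}} = - \frac{294224}{-244142} + \frac{\left(27 \cdot 3\right)^{2}}{2230 \left(1 - 2238\right)} = \left(-294224\right) \left(- \frac{1}{244142}\right) + \frac{81^{2}}{2230 \left(-2237\right)} = \frac{147112}{122071} + \frac{6561}{-4988510} = \frac{147112}{122071} + 6561 \left(- \frac{1}{4988510}\right) = \frac{147112}{122071} - \frac{6561}{4988510} = \frac{733068775289}{608952404210}$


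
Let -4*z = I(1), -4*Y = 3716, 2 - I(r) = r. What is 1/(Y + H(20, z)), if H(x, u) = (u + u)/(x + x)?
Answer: -80/74321 ≈ -0.0010764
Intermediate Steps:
I(r) = 2 - r
Y = -929 (Y = -¼*3716 = -929)
z = -¼ (z = -(2 - 1*1)/4 = -(2 - 1)/4 = -¼*1 = -¼ ≈ -0.25000)
H(x, u) = u/x (H(x, u) = (2*u)/((2*x)) = (2*u)*(1/(2*x)) = u/x)
1/(Y + H(20, z)) = 1/(-929 - ¼/20) = 1/(-929 - ¼*1/20) = 1/(-929 - 1/80) = 1/(-74321/80) = -80/74321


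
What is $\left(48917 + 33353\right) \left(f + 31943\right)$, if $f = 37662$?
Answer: $5726403350$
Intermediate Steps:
$\left(48917 + 33353\right) \left(f + 31943\right) = \left(48917 + 33353\right) \left(37662 + 31943\right) = 82270 \cdot 69605 = 5726403350$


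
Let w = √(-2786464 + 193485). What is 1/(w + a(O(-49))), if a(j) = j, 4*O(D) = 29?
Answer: 116/41488505 - 16*I*√2592979/41488505 ≈ 2.796e-6 - 0.000621*I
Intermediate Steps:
w = I*√2592979 (w = √(-2592979) = I*√2592979 ≈ 1610.3*I)
O(D) = 29/4 (O(D) = (¼)*29 = 29/4)
1/(w + a(O(-49))) = 1/(I*√2592979 + 29/4) = 1/(29/4 + I*√2592979)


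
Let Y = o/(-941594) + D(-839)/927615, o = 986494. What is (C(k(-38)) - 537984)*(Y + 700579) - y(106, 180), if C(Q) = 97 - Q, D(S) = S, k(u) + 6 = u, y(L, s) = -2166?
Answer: -54851963469519155053207/145572786385 ≈ -3.7680e+11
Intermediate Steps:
k(u) = -6 + u
Y = -457938314588/436718359155 (Y = 986494/(-941594) - 839/927615 = 986494*(-1/941594) - 839*1/927615 = -493247/470797 - 839/927615 = -457938314588/436718359155 ≈ -1.0486)
(C(k(-38)) - 537984)*(Y + 700579) - y(106, 180) = ((97 - (-6 - 38)) - 537984)*(-457938314588/436718359155 + 700579) - 1*(-2166) = ((97 - 1*(-44)) - 537984)*(305955253400136157/436718359155) + 2166 = ((97 + 44) - 537984)*(305955253400136157/436718359155) + 2166 = (141 - 537984)*(305955253400136157/436718359155) + 2166 = -537843*305955253400136157/436718359155 + 2166 = -54851963784829810363117/145572786385 + 2166 = -54851963469519155053207/145572786385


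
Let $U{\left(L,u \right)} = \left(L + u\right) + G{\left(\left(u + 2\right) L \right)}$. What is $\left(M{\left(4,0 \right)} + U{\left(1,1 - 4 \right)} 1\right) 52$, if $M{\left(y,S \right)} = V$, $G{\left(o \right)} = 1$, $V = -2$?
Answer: $-156$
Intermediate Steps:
$U{\left(L,u \right)} = 1 + L + u$ ($U{\left(L,u \right)} = \left(L + u\right) + 1 = 1 + L + u$)
$M{\left(y,S \right)} = -2$
$\left(M{\left(4,0 \right)} + U{\left(1,1 - 4 \right)} 1\right) 52 = \left(-2 + \left(1 + 1 + \left(1 - 4\right)\right) 1\right) 52 = \left(-2 + \left(1 + 1 - 3\right) 1\right) 52 = \left(-2 - 1\right) 52 = \left(-3\right) 52 = -156$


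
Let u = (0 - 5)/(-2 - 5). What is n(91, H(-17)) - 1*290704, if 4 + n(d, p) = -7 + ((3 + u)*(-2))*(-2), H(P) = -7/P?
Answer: -2034901/7 ≈ -2.9070e+5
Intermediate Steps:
u = 5/7 (u = -5/(-7) = -5*(-⅐) = 5/7 ≈ 0.71429)
n(d, p) = 27/7 (n(d, p) = -4 + (-7 + ((3 + 5/7)*(-2))*(-2)) = -4 + (-7 + ((26/7)*(-2))*(-2)) = -4 + (-7 - 52/7*(-2)) = -4 + (-7 + 104/7) = -4 + 55/7 = 27/7)
n(91, H(-17)) - 1*290704 = 27/7 - 1*290704 = 27/7 - 290704 = -2034901/7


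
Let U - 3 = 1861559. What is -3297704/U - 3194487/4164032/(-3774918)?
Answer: -508198091757049255/286879102739049856 ≈ -1.7715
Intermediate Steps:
U = 1861562 (U = 3 + 1861559 = 1861562)
-3297704/U - 3194487/4164032/(-3774918) = -3297704/1861562 - 3194487/4164032/(-3774918) = -3297704*1/1861562 - 3194487*1/4164032*(-1/3774918) = -1648852/930781 - 3194487/4164032*(-1/3774918) = -1648852/930781 + 62637/308213320576 = -508198091757049255/286879102739049856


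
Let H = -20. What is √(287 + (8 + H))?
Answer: 5*√11 ≈ 16.583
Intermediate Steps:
√(287 + (8 + H)) = √(287 + (8 - 20)) = √(287 - 12) = √275 = 5*√11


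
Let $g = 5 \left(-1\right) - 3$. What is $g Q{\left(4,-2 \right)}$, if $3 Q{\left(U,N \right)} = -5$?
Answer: $\frac{40}{3} \approx 13.333$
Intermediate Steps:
$Q{\left(U,N \right)} = - \frac{5}{3}$ ($Q{\left(U,N \right)} = \frac{1}{3} \left(-5\right) = - \frac{5}{3}$)
$g = -8$ ($g = -5 - 3 = -8$)
$g Q{\left(4,-2 \right)} = \left(-8\right) \left(- \frac{5}{3}\right) = \frac{40}{3}$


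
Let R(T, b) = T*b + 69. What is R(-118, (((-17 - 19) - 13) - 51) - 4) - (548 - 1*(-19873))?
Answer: -8080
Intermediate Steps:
R(T, b) = 69 + T*b
R(-118, (((-17 - 19) - 13) - 51) - 4) - (548 - 1*(-19873)) = (69 - 118*((((-17 - 19) - 13) - 51) - 4)) - (548 - 1*(-19873)) = (69 - 118*(((-36 - 13) - 51) - 4)) - (548 + 19873) = (69 - 118*((-49 - 51) - 4)) - 1*20421 = (69 - 118*(-100 - 4)) - 20421 = (69 - 118*(-104)) - 20421 = (69 + 12272) - 20421 = 12341 - 20421 = -8080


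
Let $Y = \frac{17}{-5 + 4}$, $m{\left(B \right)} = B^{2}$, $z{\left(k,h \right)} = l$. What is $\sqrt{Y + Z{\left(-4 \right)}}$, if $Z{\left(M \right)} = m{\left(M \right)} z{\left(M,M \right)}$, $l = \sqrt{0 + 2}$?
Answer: $\sqrt{-17 + 16 \sqrt{2}} \approx 2.3722$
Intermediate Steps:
$l = \sqrt{2} \approx 1.4142$
$z{\left(k,h \right)} = \sqrt{2}$
$Y = -17$ ($Y = \frac{17}{-1} = 17 \left(-1\right) = -17$)
$Z{\left(M \right)} = \sqrt{2} M^{2}$ ($Z{\left(M \right)} = M^{2} \sqrt{2} = \sqrt{2} M^{2}$)
$\sqrt{Y + Z{\left(-4 \right)}} = \sqrt{-17 + \sqrt{2} \left(-4\right)^{2}} = \sqrt{-17 + \sqrt{2} \cdot 16} = \sqrt{-17 + 16 \sqrt{2}}$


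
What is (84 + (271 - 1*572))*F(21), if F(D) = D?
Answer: -4557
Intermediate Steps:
(84 + (271 - 1*572))*F(21) = (84 + (271 - 1*572))*21 = (84 + (271 - 572))*21 = (84 - 301)*21 = -217*21 = -4557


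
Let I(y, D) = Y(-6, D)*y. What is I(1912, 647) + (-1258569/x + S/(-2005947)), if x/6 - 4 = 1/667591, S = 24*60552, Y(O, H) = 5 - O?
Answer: -37388047081962799/1190357924590 ≈ -31409.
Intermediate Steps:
I(y, D) = 11*y (I(y, D) = (5 - 1*(-6))*y = (5 + 6)*y = 11*y)
S = 1453248
x = 16022190/667591 (x = 24 + 6/667591 = 16022190/667591 ≈ 24.000)
I(1912, 647) + (-1258569/x + S/(-2005947)) = 11*1912 + (-1258569/16022190/667591 + 1453248/(-2005947)) = 21032 + (-1258569*667591/16022190 + 1453248*(-1/2005947)) = 21032 + (-280069779093/5340730 - 161472/222883) = 21032 - 62423654951939679/1190357924590 = -37388047081962799/1190357924590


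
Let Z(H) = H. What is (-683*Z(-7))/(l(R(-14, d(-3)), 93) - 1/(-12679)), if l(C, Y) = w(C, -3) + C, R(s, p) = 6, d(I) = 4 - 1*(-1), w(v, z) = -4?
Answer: 60618299/25359 ≈ 2390.4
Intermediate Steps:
d(I) = 5 (d(I) = 4 + 1 = 5)
l(C, Y) = -4 + C
(-683*Z(-7))/(l(R(-14, d(-3)), 93) - 1/(-12679)) = (-683*(-7))/((-4 + 6) - 1/(-12679)) = 4781/(2 - 1*(-1/12679)) = 4781/(2 + 1/12679) = 4781/(25359/12679) = 4781*(12679/25359) = 60618299/25359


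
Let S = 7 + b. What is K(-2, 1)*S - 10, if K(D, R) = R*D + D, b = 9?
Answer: -74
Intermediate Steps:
K(D, R) = D + D*R (K(D, R) = D*R + D = D + D*R)
S = 16 (S = 7 + 9 = 16)
K(-2, 1)*S - 10 = -2*(1 + 1)*16 - 10 = -2*2*16 - 10 = -4*16 - 10 = -64 - 10 = -74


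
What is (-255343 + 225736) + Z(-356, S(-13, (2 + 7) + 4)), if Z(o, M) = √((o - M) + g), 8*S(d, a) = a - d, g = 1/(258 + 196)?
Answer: -29607 + I*√74046719/454 ≈ -29607.0 + 18.954*I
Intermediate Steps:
g = 1/454 ≈ 0.0022026
S(d, a) = -d/8 + a/8 (S(d, a) = (a - d)/8 = -d/8 + a/8)
Z(o, M) = √(1/454 + o - M) (Z(o, M) = √((o - M) + 1/454) = √(1/454 + o - M))
(-255343 + 225736) + Z(-356, S(-13, (2 + 7) + 4)) = (-255343 + 225736) + √(454 - 206116*(-⅛*(-13) + ((2 + 7) + 4)/8) + 206116*(-356))/454 = -29607 + √(454 - 206116*(13/8 + (9 + 4)/8) - 73377296)/454 = -29607 + √(454 - 206116*(13/8 + (⅛)*13) - 73377296)/454 = -29607 + √(454 - 206116*(13/8 + 13/8) - 73377296)/454 = -29607 + √(454 - 206116*13/4 - 73377296)/454 = -29607 + √(454 - 669877 - 73377296)/454 = -29607 + √(-74046719)/454 = -29607 + (I*√74046719)/454 = -29607 + I*√74046719/454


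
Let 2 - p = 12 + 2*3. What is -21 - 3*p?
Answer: 27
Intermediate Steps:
p = -16 (p = 2 - (12 + 2*3) = 2 - (12 + 6) = 2 - 1*18 = 2 - 18 = -16)
-21 - 3*p = -21 - 3*(-16) = -21 + 48 = 27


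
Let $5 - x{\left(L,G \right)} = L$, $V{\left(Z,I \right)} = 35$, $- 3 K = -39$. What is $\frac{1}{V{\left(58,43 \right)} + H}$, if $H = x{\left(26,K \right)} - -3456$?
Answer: $\frac{1}{3470} \approx 0.00028818$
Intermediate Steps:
$K = 13$ ($K = \left(- \frac{1}{3}\right) \left(-39\right) = 13$)
$x{\left(L,G \right)} = 5 - L$
$H = 3435$ ($H = \left(5 - 26\right) - -3456 = \left(5 - 26\right) + 3456 = -21 + 3456 = 3435$)
$\frac{1}{V{\left(58,43 \right)} + H} = \frac{1}{35 + 3435} = \frac{1}{3470}$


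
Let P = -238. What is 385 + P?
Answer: 147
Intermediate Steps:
385 + P = 385 - 238 = 147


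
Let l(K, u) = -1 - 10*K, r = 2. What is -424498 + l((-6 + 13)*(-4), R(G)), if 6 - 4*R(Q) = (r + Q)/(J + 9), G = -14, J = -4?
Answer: -424219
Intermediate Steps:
R(Q) = 7/5 - Q/20 (R(Q) = 3/2 - (2 + Q)/(4*(-4 + 9)) = 3/2 - (2 + Q)/(4*5) = 3/2 - (⅖ + Q/5)/4 = 3/2 + (-⅒ - Q/20) = 7/5 - Q/20)
-424498 + l((-6 + 13)*(-4), R(G)) = -424498 + (-1 - 10*(-6 + 13)*(-4)) = -424498 + (-1 - 70*(-4)) = -424498 + (-1 - 10*(-28)) = -424498 + (-1 + 280) = -424498 + 279 = -424219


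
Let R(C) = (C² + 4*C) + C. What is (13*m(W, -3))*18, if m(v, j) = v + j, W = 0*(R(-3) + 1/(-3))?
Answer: -702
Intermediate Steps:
R(C) = C² + 5*C
W = 0 (W = 0*(-3*(5 - 3) + 1/(-3)) = 0*(-3*2 - ⅓) = 0*(-6 - ⅓) = 0*(-19/3) = 0)
m(v, j) = j + v
(13*m(W, -3))*18 = (13*(-3 + 0))*18 = (13*(-3))*18 = -39*18 = -702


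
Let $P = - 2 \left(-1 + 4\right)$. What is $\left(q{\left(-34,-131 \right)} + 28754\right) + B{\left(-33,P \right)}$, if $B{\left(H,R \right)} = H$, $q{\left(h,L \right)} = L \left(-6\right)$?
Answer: $29507$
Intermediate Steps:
$P = -6$ ($P = \left(-2\right) 3 = -6$)
$q{\left(h,L \right)} = - 6 L$
$\left(q{\left(-34,-131 \right)} + 28754\right) + B{\left(-33,P \right)} = \left(\left(-6\right) \left(-131\right) + 28754\right) - 33 = \left(786 + 28754\right) - 33 = 29540 - 33 = 29507$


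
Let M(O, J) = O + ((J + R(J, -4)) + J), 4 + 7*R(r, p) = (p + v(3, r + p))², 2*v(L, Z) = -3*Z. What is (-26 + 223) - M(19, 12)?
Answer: 118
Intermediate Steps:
v(L, Z) = -3*Z/2 (v(L, Z) = (-3*Z)/2 = -3*Z/2)
R(r, p) = -4/7 + (-3*r/2 - p/2)²/7 (R(r, p) = -4/7 + (p - 3*(r + p)/2)²/7 = -4/7 + (p - 3*(p + r)/2)²/7 = -4/7 + (p + (-3*p/2 - 3*r/2))²/7 = -4/7 + (-3*r/2 - p/2)²/7)
M(O, J) = -4/7 + O + 2*J + (-4 + 3*J)²/28 (M(O, J) = O + ((J + (-4/7 + (-4 + 3*J)²/28)) + J) = O + ((-4/7 + J + (-4 + 3*J)²/28) + J) = O + (-4/7 + 2*J + (-4 + 3*J)²/28) = -4/7 + O + 2*J + (-4 + 3*J)²/28)
(-26 + 223) - M(19, 12) = (-26 + 223) - (19 + (8/7)*12 + (9/28)*12²) = 197 - (19 + 96/7 + (9/28)*144) = 197 - (19 + 96/7 + 324/7) = 197 - 1*79 = 197 - 79 = 118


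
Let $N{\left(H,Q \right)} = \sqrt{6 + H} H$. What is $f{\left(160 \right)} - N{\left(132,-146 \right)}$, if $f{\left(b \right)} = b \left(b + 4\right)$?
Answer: $26240 - 132 \sqrt{138} \approx 24689.0$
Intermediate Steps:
$N{\left(H,Q \right)} = H \sqrt{6 + H}$
$f{\left(b \right)} = b \left(4 + b\right)$
$f{\left(160 \right)} - N{\left(132,-146 \right)} = 160 \left(4 + 160\right) - 132 \sqrt{6 + 132} = 160 \cdot 164 - 132 \sqrt{138} = 26240 - 132 \sqrt{138}$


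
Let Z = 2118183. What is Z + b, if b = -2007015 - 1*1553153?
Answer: -1441985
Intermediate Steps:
b = -3560168 (b = -2007015 - 1553153 = -3560168)
Z + b = 2118183 - 3560168 = -1441985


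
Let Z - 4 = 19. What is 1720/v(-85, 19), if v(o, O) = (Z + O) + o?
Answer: -40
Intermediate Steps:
Z = 23 (Z = 4 + 19 = 23)
v(o, O) = 23 + O + o (v(o, O) = (23 + O) + o = 23 + O + o)
1720/v(-85, 19) = 1720/(23 + 19 - 85) = 1720/(-43) = 1720*(-1/43) = -40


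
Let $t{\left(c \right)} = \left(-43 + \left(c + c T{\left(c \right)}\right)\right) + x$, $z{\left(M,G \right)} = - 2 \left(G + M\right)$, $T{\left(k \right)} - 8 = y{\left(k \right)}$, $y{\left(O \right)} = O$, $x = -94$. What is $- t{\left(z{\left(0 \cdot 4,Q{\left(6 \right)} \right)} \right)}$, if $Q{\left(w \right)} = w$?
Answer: $101$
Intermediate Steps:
$T{\left(k \right)} = 8 + k$
$z{\left(M,G \right)} = - 2 G - 2 M$
$t{\left(c \right)} = -137 + c + c \left(8 + c\right)$ ($t{\left(c \right)} = \left(-43 + \left(c + c \left(8 + c\right)\right)\right) - 94 = \left(-43 + c + c \left(8 + c\right)\right) - 94 = -137 + c + c \left(8 + c\right)$)
$- t{\left(z{\left(0 \cdot 4,Q{\left(6 \right)} \right)} \right)} = - (-137 - \left(12 + 2 \cdot 0 \cdot 4\right) + \left(\left(-2\right) 6 - 2 \cdot 0 \cdot 4\right) \left(8 - \left(12 + 2 \cdot 0 \cdot 4\right)\right)) = - (-137 - 12 + \left(-12 - 0\right) \left(8 - 12\right)) = - (-137 + \left(-12 + 0\right) + \left(-12 + 0\right) \left(8 + \left(-12 + 0\right)\right)) = - (-137 - 12 - 12 \left(8 - 12\right)) = - (-137 - 12 - -48) = - (-137 - 12 + 48) = \left(-1\right) \left(-101\right) = 101$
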